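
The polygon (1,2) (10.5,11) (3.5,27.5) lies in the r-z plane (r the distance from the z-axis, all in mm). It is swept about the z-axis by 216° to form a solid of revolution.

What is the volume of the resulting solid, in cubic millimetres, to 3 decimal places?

Volume = 2071.095 mm³

Profile (r,z), 3 vertices: (1,2) (10.5,11) (3.5,27.5)
edge 0: (1,2)→(10.5,11)  cross = 1·11 − 10.5·2 = -10.0000; (r_i+r_j)·cross = 11.5·-10.0000 = -115.0000
edge 1: (10.5,11)→(3.5,27.5)  cross = 10.5·27.5 − 3.5·11 = 250.2500; (r_i+r_j)·cross = 14·250.2500 = 3503.5000
edge 2: (3.5,27.5)→(1,2)  cross = 3.5·2 − 1·27.5 = -20.5000; (r_i+r_j)·cross = 4.5·-20.5000 = -92.2500
Σcross = 219.7500 → A = |Σcross|/2 = 109.8750 mm²
Σ(r_i+r_j)·cross = 3296.2500 → first moment M = |Σ|/6 = 549.3750
R_c = M/A = 549.3750/109.8750 = 5.0000 mm
θ = 216° = 3.769911 rad
V = θ·R_c·A = 3.769911·5.0000·109.8750 = 2071.095 mm³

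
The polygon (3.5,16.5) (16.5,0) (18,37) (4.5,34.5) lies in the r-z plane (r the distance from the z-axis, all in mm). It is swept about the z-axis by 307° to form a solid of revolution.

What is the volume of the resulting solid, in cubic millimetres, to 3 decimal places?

Volume = 22746.732 mm³

Profile (r,z), 4 vertices: (3.5,16.5) (16.5,0) (18,37) (4.5,34.5)
edge 0: (3.5,16.5)→(16.5,0)  cross = 3.5·0 − 16.5·16.5 = -272.2500; (r_i+r_j)·cross = 20·-272.2500 = -5445.0000
edge 1: (16.5,0)→(18,37)  cross = 16.5·37 − 18·0 = 610.5000; (r_i+r_j)·cross = 34.5·610.5000 = 21062.2500
edge 2: (18,37)→(4.5,34.5)  cross = 18·34.5 − 4.5·37 = 454.5000; (r_i+r_j)·cross = 22.5·454.5000 = 10226.2500
edge 3: (4.5,34.5)→(3.5,16.5)  cross = 4.5·16.5 − 3.5·34.5 = -46.5000; (r_i+r_j)·cross = 8·-46.5000 = -372.0000
Σcross = 746.2500 → A = |Σcross|/2 = 373.1250 mm²
Σ(r_i+r_j)·cross = 25471.5000 → first moment M = |Σ|/6 = 4245.2500
R_c = M/A = 4245.2500/373.1250 = 11.3776 mm
θ = 307° = 5.358161 rad
V = θ·R_c·A = 5.358161·11.3776·373.1250 = 22746.732 mm³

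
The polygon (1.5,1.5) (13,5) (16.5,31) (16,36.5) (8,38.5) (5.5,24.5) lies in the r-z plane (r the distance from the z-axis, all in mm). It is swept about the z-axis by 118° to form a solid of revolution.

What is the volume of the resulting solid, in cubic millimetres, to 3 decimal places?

Profile (r,z), 6 vertices: (1.5,1.5) (13,5) (16.5,31) (16,36.5) (8,38.5) (5.5,24.5)
edge 0: (1.5,1.5)→(13,5)  cross = 1.5·5 − 13·1.5 = -12.0000; (r_i+r_j)·cross = 14.5·-12.0000 = -174.0000
edge 1: (13,5)→(16.5,31)  cross = 13·31 − 16.5·5 = 320.5000; (r_i+r_j)·cross = 29.5·320.5000 = 9454.7500
edge 2: (16.5,31)→(16,36.5)  cross = 16.5·36.5 − 16·31 = 106.2500; (r_i+r_j)·cross = 32.5·106.2500 = 3453.1250
edge 3: (16,36.5)→(8,38.5)  cross = 16·38.5 − 8·36.5 = 324.0000; (r_i+r_j)·cross = 24·324.0000 = 7776.0000
edge 4: (8,38.5)→(5.5,24.5)  cross = 8·24.5 − 5.5·38.5 = -15.7500; (r_i+r_j)·cross = 13.5·-15.7500 = -212.6250
edge 5: (5.5,24.5)→(1.5,1.5)  cross = 5.5·1.5 − 1.5·24.5 = -28.5000; (r_i+r_j)·cross = 7·-28.5000 = -199.5000
Σcross = 694.5000 → A = |Σcross|/2 = 347.2500 mm²
Σ(r_i+r_j)·cross = 20097.7500 → first moment M = |Σ|/6 = 3349.6250
R_c = M/A = 3349.6250/347.2500 = 9.6461 mm
θ = 118° = 2.059489 rad
V = θ·R_c·A = 2.059489·9.6461·347.2500 = 6898.514 mm³

Volume = 6898.514 mm³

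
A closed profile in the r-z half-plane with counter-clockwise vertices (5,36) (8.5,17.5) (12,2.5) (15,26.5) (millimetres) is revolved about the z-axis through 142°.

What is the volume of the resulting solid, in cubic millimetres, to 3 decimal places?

Profile (r,z), 4 vertices: (5,36) (8.5,17.5) (12,2.5) (15,26.5)
edge 0: (5,36)→(8.5,17.5)  cross = 5·17.5 − 8.5·36 = -218.5000; (r_i+r_j)·cross = 13.5·-218.5000 = -2949.7500
edge 1: (8.5,17.5)→(12,2.5)  cross = 8.5·2.5 − 12·17.5 = -188.7500; (r_i+r_j)·cross = 20.5·-188.7500 = -3869.3750
edge 2: (12,2.5)→(15,26.5)  cross = 12·26.5 − 15·2.5 = 280.5000; (r_i+r_j)·cross = 27·280.5000 = 7573.5000
edge 3: (15,26.5)→(5,36)  cross = 15·36 − 5·26.5 = 407.5000; (r_i+r_j)·cross = 20·407.5000 = 8150.0000
Σcross = 280.7500 → A = |Σcross|/2 = 140.3750 mm²
Σ(r_i+r_j)·cross = 8904.3750 → first moment M = |Σ|/6 = 1484.0625
R_c = M/A = 1484.0625/140.3750 = 10.5721 mm
θ = 142° = 2.478368 rad
V = θ·R_c·A = 2.478368·10.5721·140.3750 = 3678.052 mm³

Volume = 3678.052 mm³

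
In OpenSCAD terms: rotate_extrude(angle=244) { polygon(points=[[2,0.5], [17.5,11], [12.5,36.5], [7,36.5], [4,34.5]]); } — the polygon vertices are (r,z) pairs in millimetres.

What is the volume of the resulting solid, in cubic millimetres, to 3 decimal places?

Profile (r,z), 5 vertices: (2,0.5) (17.5,11) (12.5,36.5) (7,36.5) (4,34.5)
edge 0: (2,0.5)→(17.5,11)  cross = 2·11 − 17.5·0.5 = 13.2500; (r_i+r_j)·cross = 19.5·13.2500 = 258.3750
edge 1: (17.5,11)→(12.5,36.5)  cross = 17.5·36.5 − 12.5·11 = 501.2500; (r_i+r_j)·cross = 30·501.2500 = 15037.5000
edge 2: (12.5,36.5)→(7,36.5)  cross = 12.5·36.5 − 7·36.5 = 200.7500; (r_i+r_j)·cross = 19.5·200.7500 = 3914.6250
edge 3: (7,36.5)→(4,34.5)  cross = 7·34.5 − 4·36.5 = 95.5000; (r_i+r_j)·cross = 11·95.5000 = 1050.5000
edge 4: (4,34.5)→(2,0.5)  cross = 4·0.5 − 2·34.5 = -67.0000; (r_i+r_j)·cross = 6·-67.0000 = -402.0000
Σcross = 743.7500 → A = |Σcross|/2 = 371.8750 mm²
Σ(r_i+r_j)·cross = 19859.0000 → first moment M = |Σ|/6 = 3309.8333
R_c = M/A = 3309.8333/371.8750 = 8.9004 mm
θ = 244° = 4.258603 rad
V = θ·R_c·A = 4.258603·8.9004·371.8750 = 14095.267 mm³

Volume = 14095.267 mm³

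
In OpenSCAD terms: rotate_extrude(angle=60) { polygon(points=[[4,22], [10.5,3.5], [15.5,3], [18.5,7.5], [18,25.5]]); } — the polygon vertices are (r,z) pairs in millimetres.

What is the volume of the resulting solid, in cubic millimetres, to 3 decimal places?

Profile (r,z), 5 vertices: (4,22) (10.5,3.5) (15.5,3) (18.5,7.5) (18,25.5)
edge 0: (4,22)→(10.5,3.5)  cross = 4·3.5 − 10.5·22 = -217.0000; (r_i+r_j)·cross = 14.5·-217.0000 = -3146.5000
edge 1: (10.5,3.5)→(15.5,3)  cross = 10.5·3 − 15.5·3.5 = -22.7500; (r_i+r_j)·cross = 26·-22.7500 = -591.5000
edge 2: (15.5,3)→(18.5,7.5)  cross = 15.5·7.5 − 18.5·3 = 60.7500; (r_i+r_j)·cross = 34·60.7500 = 2065.5000
edge 3: (18.5,7.5)→(18,25.5)  cross = 18.5·25.5 − 18·7.5 = 336.7500; (r_i+r_j)·cross = 36.5·336.7500 = 12291.3750
edge 4: (18,25.5)→(4,22)  cross = 18·22 − 4·25.5 = 294.0000; (r_i+r_j)·cross = 22·294.0000 = 6468.0000
Σcross = 451.7500 → A = |Σcross|/2 = 225.8750 mm²
Σ(r_i+r_j)·cross = 17086.8750 → first moment M = |Σ|/6 = 2847.8125
R_c = M/A = 2847.8125/225.8750 = 12.6079 mm
θ = 60° = 1.047198 rad
V = θ·R_c·A = 1.047198·12.6079·225.8750 = 2982.222 mm³

Volume = 2982.222 mm³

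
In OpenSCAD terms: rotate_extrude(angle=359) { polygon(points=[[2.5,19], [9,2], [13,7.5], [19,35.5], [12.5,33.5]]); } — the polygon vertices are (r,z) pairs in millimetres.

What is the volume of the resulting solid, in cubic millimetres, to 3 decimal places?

Profile (r,z), 5 vertices: (2.5,19) (9,2) (13,7.5) (19,35.5) (12.5,33.5)
edge 0: (2.5,19)→(9,2)  cross = 2.5·2 − 9·19 = -166.0000; (r_i+r_j)·cross = 11.5·-166.0000 = -1909.0000
edge 1: (9,2)→(13,7.5)  cross = 9·7.5 − 13·2 = 41.5000; (r_i+r_j)·cross = 22·41.5000 = 913.0000
edge 2: (13,7.5)→(19,35.5)  cross = 13·35.5 − 19·7.5 = 319.0000; (r_i+r_j)·cross = 32·319.0000 = 10208.0000
edge 3: (19,35.5)→(12.5,33.5)  cross = 19·33.5 − 12.5·35.5 = 192.7500; (r_i+r_j)·cross = 31.5·192.7500 = 6071.6250
edge 4: (12.5,33.5)→(2.5,19)  cross = 12.5·19 − 2.5·33.5 = 153.7500; (r_i+r_j)·cross = 15·153.7500 = 2306.2500
Σcross = 541.0000 → A = |Σcross|/2 = 270.5000 mm²
Σ(r_i+r_j)·cross = 17589.8750 → first moment M = |Σ|/6 = 2931.6458
R_c = M/A = 2931.6458/270.5000 = 10.8379 mm
θ = 359° = 6.265732 rad
V = θ·R_c·A = 6.265732·10.8379·270.5000 = 18368.907 mm³

Volume = 18368.907 mm³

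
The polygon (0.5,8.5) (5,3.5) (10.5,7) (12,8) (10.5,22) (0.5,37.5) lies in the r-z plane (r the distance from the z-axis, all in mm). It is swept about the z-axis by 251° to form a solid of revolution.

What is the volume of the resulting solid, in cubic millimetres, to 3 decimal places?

Volume = 5837.020 mm³

Profile (r,z), 6 vertices: (0.5,8.5) (5,3.5) (10.5,7) (12,8) (10.5,22) (0.5,37.5)
edge 0: (0.5,8.5)→(5,3.5)  cross = 0.5·3.5 − 5·8.5 = -40.7500; (r_i+r_j)·cross = 5.5·-40.7500 = -224.1250
edge 1: (5,3.5)→(10.5,7)  cross = 5·7 − 10.5·3.5 = -1.7500; (r_i+r_j)·cross = 15.5·-1.7500 = -27.1250
edge 2: (10.5,7)→(12,8)  cross = 10.5·8 − 12·7 = 0.0000; (r_i+r_j)·cross = 22.5·0.0000 = 0.0000
edge 3: (12,8)→(10.5,22)  cross = 12·22 − 10.5·8 = 180.0000; (r_i+r_j)·cross = 22.5·180.0000 = 4050.0000
edge 4: (10.5,22)→(0.5,37.5)  cross = 10.5·37.5 − 0.5·22 = 382.7500; (r_i+r_j)·cross = 11·382.7500 = 4210.2500
edge 5: (0.5,37.5)→(0.5,8.5)  cross = 0.5·8.5 − 0.5·37.5 = -14.5000; (r_i+r_j)·cross = 1·-14.5000 = -14.5000
Σcross = 505.7500 → A = |Σcross|/2 = 252.8750 mm²
Σ(r_i+r_j)·cross = 7994.5000 → first moment M = |Σ|/6 = 1332.4167
R_c = M/A = 1332.4167/252.8750 = 5.2691 mm
θ = 251° = 4.380776 rad
V = θ·R_c·A = 4.380776·5.2691·252.8750 = 5837.020 mm³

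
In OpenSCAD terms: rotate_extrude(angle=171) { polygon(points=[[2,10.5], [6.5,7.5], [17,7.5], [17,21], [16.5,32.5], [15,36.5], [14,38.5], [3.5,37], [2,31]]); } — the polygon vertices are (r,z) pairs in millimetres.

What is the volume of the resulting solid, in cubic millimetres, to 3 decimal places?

Profile (r,z), 9 vertices: (2,10.5) (6.5,7.5) (17,7.5) (17,21) (16.5,32.5) (15,36.5) (14,38.5) (3.5,37) (2,31)
edge 0: (2,10.5)→(6.5,7.5)  cross = 2·7.5 − 6.5·10.5 = -53.2500; (r_i+r_j)·cross = 8.5·-53.2500 = -452.6250
edge 1: (6.5,7.5)→(17,7.5)  cross = 6.5·7.5 − 17·7.5 = -78.7500; (r_i+r_j)·cross = 23.5·-78.7500 = -1850.6250
edge 2: (17,7.5)→(17,21)  cross = 17·21 − 17·7.5 = 229.5000; (r_i+r_j)·cross = 34·229.5000 = 7803.0000
edge 3: (17,21)→(16.5,32.5)  cross = 17·32.5 − 16.5·21 = 206.0000; (r_i+r_j)·cross = 33.5·206.0000 = 6901.0000
edge 4: (16.5,32.5)→(15,36.5)  cross = 16.5·36.5 − 15·32.5 = 114.7500; (r_i+r_j)·cross = 31.5·114.7500 = 3614.6250
edge 5: (15,36.5)→(14,38.5)  cross = 15·38.5 − 14·36.5 = 66.5000; (r_i+r_j)·cross = 29·66.5000 = 1928.5000
edge 6: (14,38.5)→(3.5,37)  cross = 14·37 − 3.5·38.5 = 383.2500; (r_i+r_j)·cross = 17.5·383.2500 = 6706.8750
edge 7: (3.5,37)→(2,31)  cross = 3.5·31 − 2·37 = 34.5000; (r_i+r_j)·cross = 5.5·34.5000 = 189.7500
edge 8: (2,31)→(2,10.5)  cross = 2·10.5 − 2·31 = -41.0000; (r_i+r_j)·cross = 4·-41.0000 = -164.0000
Σcross = 861.5000 → A = |Σcross|/2 = 430.7500 mm²
Σ(r_i+r_j)·cross = 24676.5000 → first moment M = |Σ|/6 = 4112.7500
R_c = M/A = 4112.7500/430.7500 = 9.5479 mm
θ = 171° = 2.984513 rad
V = θ·R_c·A = 2.984513·9.5479·430.7500 = 12274.556 mm³

Volume = 12274.556 mm³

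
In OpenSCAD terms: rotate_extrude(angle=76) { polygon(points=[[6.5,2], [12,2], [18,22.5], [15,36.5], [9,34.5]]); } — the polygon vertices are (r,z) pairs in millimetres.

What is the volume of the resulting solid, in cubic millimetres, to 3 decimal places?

Profile (r,z), 5 vertices: (6.5,2) (12,2) (18,22.5) (15,36.5) (9,34.5)
edge 0: (6.5,2)→(12,2)  cross = 6.5·2 − 12·2 = -11.0000; (r_i+r_j)·cross = 18.5·-11.0000 = -203.5000
edge 1: (12,2)→(18,22.5)  cross = 12·22.5 − 18·2 = 234.0000; (r_i+r_j)·cross = 30·234.0000 = 7020.0000
edge 2: (18,22.5)→(15,36.5)  cross = 18·36.5 − 15·22.5 = 319.5000; (r_i+r_j)·cross = 33·319.5000 = 10543.5000
edge 3: (15,36.5)→(9,34.5)  cross = 15·34.5 − 9·36.5 = 189.0000; (r_i+r_j)·cross = 24·189.0000 = 4536.0000
edge 4: (9,34.5)→(6.5,2)  cross = 9·2 − 6.5·34.5 = -206.2500; (r_i+r_j)·cross = 15.5·-206.2500 = -3196.8750
Σcross = 525.2500 → A = |Σcross|/2 = 262.6250 mm²
Σ(r_i+r_j)·cross = 18699.1250 → first moment M = |Σ|/6 = 3116.5208
R_c = M/A = 3116.5208/262.6250 = 11.8668 mm
θ = 76° = 1.326450 rad
V = θ·R_c·A = 1.326450·11.8668·262.6250 = 4133.910 mm³

Volume = 4133.910 mm³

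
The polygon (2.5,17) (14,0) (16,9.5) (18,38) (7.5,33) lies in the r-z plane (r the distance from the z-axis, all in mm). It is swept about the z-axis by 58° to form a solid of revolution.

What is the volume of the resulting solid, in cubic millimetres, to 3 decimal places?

Volume = 3922.712 mm³

Profile (r,z), 5 vertices: (2.5,17) (14,0) (16,9.5) (18,38) (7.5,33)
edge 0: (2.5,17)→(14,0)  cross = 2.5·0 − 14·17 = -238.0000; (r_i+r_j)·cross = 16.5·-238.0000 = -3927.0000
edge 1: (14,0)→(16,9.5)  cross = 14·9.5 − 16·0 = 133.0000; (r_i+r_j)·cross = 30·133.0000 = 3990.0000
edge 2: (16,9.5)→(18,38)  cross = 16·38 − 18·9.5 = 437.0000; (r_i+r_j)·cross = 34·437.0000 = 14858.0000
edge 3: (18,38)→(7.5,33)  cross = 18·33 − 7.5·38 = 309.0000; (r_i+r_j)·cross = 25.5·309.0000 = 7879.5000
edge 4: (7.5,33)→(2.5,17)  cross = 7.5·17 − 2.5·33 = 45.0000; (r_i+r_j)·cross = 10·45.0000 = 450.0000
Σcross = 686.0000 → A = |Σcross|/2 = 343.0000 mm²
Σ(r_i+r_j)·cross = 23250.5000 → first moment M = |Σ|/6 = 3875.0833
R_c = M/A = 3875.0833/343.0000 = 11.2976 mm
θ = 58° = 1.012291 rad
V = θ·R_c·A = 1.012291·11.2976·343.0000 = 3922.712 mm³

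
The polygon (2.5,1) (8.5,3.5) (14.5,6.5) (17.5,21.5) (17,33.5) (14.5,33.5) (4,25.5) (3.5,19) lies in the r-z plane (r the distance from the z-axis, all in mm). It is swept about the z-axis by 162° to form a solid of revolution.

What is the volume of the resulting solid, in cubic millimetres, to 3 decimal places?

Volume = 9751.936 mm³

Profile (r,z), 8 vertices: (2.5,1) (8.5,3.5) (14.5,6.5) (17.5,21.5) (17,33.5) (14.5,33.5) (4,25.5) (3.5,19)
edge 0: (2.5,1)→(8.5,3.5)  cross = 2.5·3.5 − 8.5·1 = 0.2500; (r_i+r_j)·cross = 11·0.2500 = 2.7500
edge 1: (8.5,3.5)→(14.5,6.5)  cross = 8.5·6.5 − 14.5·3.5 = 4.5000; (r_i+r_j)·cross = 23·4.5000 = 103.5000
edge 2: (14.5,6.5)→(17.5,21.5)  cross = 14.5·21.5 − 17.5·6.5 = 198.0000; (r_i+r_j)·cross = 32·198.0000 = 6336.0000
edge 3: (17.5,21.5)→(17,33.5)  cross = 17.5·33.5 − 17·21.5 = 220.7500; (r_i+r_j)·cross = 34.5·220.7500 = 7615.8750
edge 4: (17,33.5)→(14.5,33.5)  cross = 17·33.5 − 14.5·33.5 = 83.7500; (r_i+r_j)·cross = 31.5·83.7500 = 2638.1250
edge 5: (14.5,33.5)→(4,25.5)  cross = 14.5·25.5 − 4·33.5 = 235.7500; (r_i+r_j)·cross = 18.5·235.7500 = 4361.3750
edge 6: (4,25.5)→(3.5,19)  cross = 4·19 − 3.5·25.5 = -13.2500; (r_i+r_j)·cross = 7.5·-13.2500 = -99.3750
edge 7: (3.5,19)→(2.5,1)  cross = 3.5·1 − 2.5·19 = -44.0000; (r_i+r_j)·cross = 6·-44.0000 = -264.0000
Σcross = 685.7500 → A = |Σcross|/2 = 342.8750 mm²
Σ(r_i+r_j)·cross = 20694.2500 → first moment M = |Σ|/6 = 3449.0417
R_c = M/A = 3449.0417/342.8750 = 10.0592 mm
θ = 162° = 2.827433 rad
V = θ·R_c·A = 2.827433·10.0592·342.8750 = 9751.936 mm³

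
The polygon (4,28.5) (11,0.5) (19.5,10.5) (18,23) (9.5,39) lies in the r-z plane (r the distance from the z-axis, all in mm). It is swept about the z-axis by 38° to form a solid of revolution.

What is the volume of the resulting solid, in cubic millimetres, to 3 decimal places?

Profile (r,z), 5 vertices: (4,28.5) (11,0.5) (19.5,10.5) (18,23) (9.5,39)
edge 0: (4,28.5)→(11,0.5)  cross = 4·0.5 − 11·28.5 = -311.5000; (r_i+r_j)·cross = 15·-311.5000 = -4672.5000
edge 1: (11,0.5)→(19.5,10.5)  cross = 11·10.5 − 19.5·0.5 = 105.7500; (r_i+r_j)·cross = 30.5·105.7500 = 3225.3750
edge 2: (19.5,10.5)→(18,23)  cross = 19.5·23 − 18·10.5 = 259.5000; (r_i+r_j)·cross = 37.5·259.5000 = 9731.2500
edge 3: (18,23)→(9.5,39)  cross = 18·39 − 9.5·23 = 483.5000; (r_i+r_j)·cross = 27.5·483.5000 = 13296.2500
edge 4: (9.5,39)→(4,28.5)  cross = 9.5·28.5 − 4·39 = 114.7500; (r_i+r_j)·cross = 13.5·114.7500 = 1549.1250
Σcross = 652.0000 → A = |Σcross|/2 = 326.0000 mm²
Σ(r_i+r_j)·cross = 23129.5000 → first moment M = |Σ|/6 = 3854.9167
R_c = M/A = 3854.9167/326.0000 = 11.8249 mm
θ = 38° = 0.663225 rad
V = θ·R_c·A = 0.663225·11.8249·326.0000 = 2556.678 mm³

Volume = 2556.678 mm³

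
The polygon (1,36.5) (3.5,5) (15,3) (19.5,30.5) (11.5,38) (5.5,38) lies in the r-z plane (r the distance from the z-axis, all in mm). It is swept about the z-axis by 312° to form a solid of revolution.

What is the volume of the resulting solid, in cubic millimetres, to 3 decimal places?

Volume = 26366.305 mm³

Profile (r,z), 6 vertices: (1,36.5) (3.5,5) (15,3) (19.5,30.5) (11.5,38) (5.5,38)
edge 0: (1,36.5)→(3.5,5)  cross = 1·5 − 3.5·36.5 = -122.7500; (r_i+r_j)·cross = 4.5·-122.7500 = -552.3750
edge 1: (3.5,5)→(15,3)  cross = 3.5·3 − 15·5 = -64.5000; (r_i+r_j)·cross = 18.5·-64.5000 = -1193.2500
edge 2: (15,3)→(19.5,30.5)  cross = 15·30.5 − 19.5·3 = 399.0000; (r_i+r_j)·cross = 34.5·399.0000 = 13765.5000
edge 3: (19.5,30.5)→(11.5,38)  cross = 19.5·38 − 11.5·30.5 = 390.2500; (r_i+r_j)·cross = 31·390.2500 = 12097.7500
edge 4: (11.5,38)→(5.5,38)  cross = 11.5·38 − 5.5·38 = 228.0000; (r_i+r_j)·cross = 17·228.0000 = 3876.0000
edge 5: (5.5,38)→(1,36.5)  cross = 5.5·36.5 − 1·38 = 162.7500; (r_i+r_j)·cross = 6.5·162.7500 = 1057.8750
Σcross = 992.7500 → A = |Σcross|/2 = 496.3750 mm²
Σ(r_i+r_j)·cross = 29051.5000 → first moment M = |Σ|/6 = 4841.9167
R_c = M/A = 4841.9167/496.3750 = 9.7546 mm
θ = 312° = 5.445427 rad
V = θ·R_c·A = 5.445427·9.7546·496.3750 = 26366.305 mm³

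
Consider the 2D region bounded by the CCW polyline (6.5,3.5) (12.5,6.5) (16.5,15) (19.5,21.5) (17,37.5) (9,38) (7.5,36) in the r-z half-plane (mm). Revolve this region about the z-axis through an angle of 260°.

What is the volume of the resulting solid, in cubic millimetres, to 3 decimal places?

Volume = 17883.407 mm³

Profile (r,z), 7 vertices: (6.5,3.5) (12.5,6.5) (16.5,15) (19.5,21.5) (17,37.5) (9,38) (7.5,36)
edge 0: (6.5,3.5)→(12.5,6.5)  cross = 6.5·6.5 − 12.5·3.5 = -1.5000; (r_i+r_j)·cross = 19·-1.5000 = -28.5000
edge 1: (12.5,6.5)→(16.5,15)  cross = 12.5·15 − 16.5·6.5 = 80.2500; (r_i+r_j)·cross = 29·80.2500 = 2327.2500
edge 2: (16.5,15)→(19.5,21.5)  cross = 16.5·21.5 − 19.5·15 = 62.2500; (r_i+r_j)·cross = 36·62.2500 = 2241.0000
edge 3: (19.5,21.5)→(17,37.5)  cross = 19.5·37.5 − 17·21.5 = 365.7500; (r_i+r_j)·cross = 36.5·365.7500 = 13349.8750
edge 4: (17,37.5)→(9,38)  cross = 17·38 − 9·37.5 = 308.5000; (r_i+r_j)·cross = 26·308.5000 = 8021.0000
edge 5: (9,38)→(7.5,36)  cross = 9·36 − 7.5·38 = 39.0000; (r_i+r_j)·cross = 16.5·39.0000 = 643.5000
edge 6: (7.5,36)→(6.5,3.5)  cross = 7.5·3.5 − 6.5·36 = -207.7500; (r_i+r_j)·cross = 14·-207.7500 = -2908.5000
Σcross = 646.5000 → A = |Σcross|/2 = 323.2500 mm²
Σ(r_i+r_j)·cross = 23645.6250 → first moment M = |Σ|/6 = 3940.9375
R_c = M/A = 3940.9375/323.2500 = 12.1916 mm
θ = 260° = 4.537856 rad
V = θ·R_c·A = 4.537856·12.1916·323.2500 = 17883.407 mm³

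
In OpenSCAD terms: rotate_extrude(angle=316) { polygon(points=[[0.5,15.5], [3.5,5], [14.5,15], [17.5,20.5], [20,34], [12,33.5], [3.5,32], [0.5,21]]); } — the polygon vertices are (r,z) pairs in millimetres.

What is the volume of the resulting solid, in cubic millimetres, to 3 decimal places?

Volume = 18594.059 mm³

Profile (r,z), 8 vertices: (0.5,15.5) (3.5,5) (14.5,15) (17.5,20.5) (20,34) (12,33.5) (3.5,32) (0.5,21)
edge 0: (0.5,15.5)→(3.5,5)  cross = 0.5·5 − 3.5·15.5 = -51.7500; (r_i+r_j)·cross = 4·-51.7500 = -207.0000
edge 1: (3.5,5)→(14.5,15)  cross = 3.5·15 − 14.5·5 = -20.0000; (r_i+r_j)·cross = 18·-20.0000 = -360.0000
edge 2: (14.5,15)→(17.5,20.5)  cross = 14.5·20.5 − 17.5·15 = 34.7500; (r_i+r_j)·cross = 32·34.7500 = 1112.0000
edge 3: (17.5,20.5)→(20,34)  cross = 17.5·34 − 20·20.5 = 185.0000; (r_i+r_j)·cross = 37.5·185.0000 = 6937.5000
edge 4: (20,34)→(12,33.5)  cross = 20·33.5 − 12·34 = 262.0000; (r_i+r_j)·cross = 32·262.0000 = 8384.0000
edge 5: (12,33.5)→(3.5,32)  cross = 12·32 − 3.5·33.5 = 266.7500; (r_i+r_j)·cross = 15.5·266.7500 = 4134.6250
edge 6: (3.5,32)→(0.5,21)  cross = 3.5·21 − 0.5·32 = 57.5000; (r_i+r_j)·cross = 4·57.5000 = 230.0000
edge 7: (0.5,21)→(0.5,15.5)  cross = 0.5·15.5 − 0.5·21 = -2.7500; (r_i+r_j)·cross = 1·-2.7500 = -2.7500
Σcross = 731.5000 → A = |Σcross|/2 = 365.7500 mm²
Σ(r_i+r_j)·cross = 20228.3750 → first moment M = |Σ|/6 = 3371.3958
R_c = M/A = 3371.3958/365.7500 = 9.2178 mm
θ = 316° = 5.515240 rad
V = θ·R_c·A = 5.515240·9.2178·365.7500 = 18594.059 mm³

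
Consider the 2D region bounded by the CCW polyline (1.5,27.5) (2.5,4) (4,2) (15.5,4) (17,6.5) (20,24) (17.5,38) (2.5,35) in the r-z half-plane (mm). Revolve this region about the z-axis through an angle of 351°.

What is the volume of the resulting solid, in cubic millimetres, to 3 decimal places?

Profile (r,z), 8 vertices: (1.5,27.5) (2.5,4) (4,2) (15.5,4) (17,6.5) (20,24) (17.5,38) (2.5,35)
edge 0: (1.5,27.5)→(2.5,4)  cross = 1.5·4 − 2.5·27.5 = -62.7500; (r_i+r_j)·cross = 4·-62.7500 = -251.0000
edge 1: (2.5,4)→(4,2)  cross = 2.5·2 − 4·4 = -11.0000; (r_i+r_j)·cross = 6.5·-11.0000 = -71.5000
edge 2: (4,2)→(15.5,4)  cross = 4·4 − 15.5·2 = -15.0000; (r_i+r_j)·cross = 19.5·-15.0000 = -292.5000
edge 3: (15.5,4)→(17,6.5)  cross = 15.5·6.5 − 17·4 = 32.7500; (r_i+r_j)·cross = 32.5·32.7500 = 1064.3750
edge 4: (17,6.5)→(20,24)  cross = 17·24 − 20·6.5 = 278.0000; (r_i+r_j)·cross = 37·278.0000 = 10286.0000
edge 5: (20,24)→(17.5,38)  cross = 20·38 − 17.5·24 = 340.0000; (r_i+r_j)·cross = 37.5·340.0000 = 12750.0000
edge 6: (17.5,38)→(2.5,35)  cross = 17.5·35 − 2.5·38 = 517.5000; (r_i+r_j)·cross = 20·517.5000 = 10350.0000
edge 7: (2.5,35)→(1.5,27.5)  cross = 2.5·27.5 − 1.5·35 = 16.2500; (r_i+r_j)·cross = 4·16.2500 = 65.0000
Σcross = 1095.7500 → A = |Σcross|/2 = 547.8750 mm²
Σ(r_i+r_j)·cross = 33900.3750 → first moment M = |Σ|/6 = 5650.0625
R_c = M/A = 5650.0625/547.8750 = 10.3127 mm
θ = 351° = 6.126106 rad
V = θ·R_c·A = 6.126106·10.3127·547.8750 = 34612.880 mm³

Volume = 34612.880 mm³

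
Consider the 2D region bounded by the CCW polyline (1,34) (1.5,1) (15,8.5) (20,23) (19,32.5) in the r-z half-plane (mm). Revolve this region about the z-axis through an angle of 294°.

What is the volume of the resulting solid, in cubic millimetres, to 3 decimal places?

Volume = 22697.202 mm³

Profile (r,z), 5 vertices: (1,34) (1.5,1) (15,8.5) (20,23) (19,32.5)
edge 0: (1,34)→(1.5,1)  cross = 1·1 − 1.5·34 = -50.0000; (r_i+r_j)·cross = 2.5·-50.0000 = -125.0000
edge 1: (1.5,1)→(15,8.5)  cross = 1.5·8.5 − 15·1 = -2.2500; (r_i+r_j)·cross = 16.5·-2.2500 = -37.1250
edge 2: (15,8.5)→(20,23)  cross = 15·23 − 20·8.5 = 175.0000; (r_i+r_j)·cross = 35·175.0000 = 6125.0000
edge 3: (20,23)→(19,32.5)  cross = 20·32.5 − 19·23 = 213.0000; (r_i+r_j)·cross = 39·213.0000 = 8307.0000
edge 4: (19,32.5)→(1,34)  cross = 19·34 − 1·32.5 = 613.5000; (r_i+r_j)·cross = 20·613.5000 = 12270.0000
Σcross = 949.2500 → A = |Σcross|/2 = 474.6250 mm²
Σ(r_i+r_j)·cross = 26539.8750 → first moment M = |Σ|/6 = 4423.3125
R_c = M/A = 4423.3125/474.6250 = 9.3196 mm
θ = 294° = 5.131268 rad
V = θ·R_c·A = 5.131268·9.3196·474.6250 = 22697.202 mm³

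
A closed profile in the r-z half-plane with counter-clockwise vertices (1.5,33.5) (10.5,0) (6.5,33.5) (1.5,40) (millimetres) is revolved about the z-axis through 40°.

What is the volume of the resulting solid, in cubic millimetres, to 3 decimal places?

Volume = 396.481 mm³

Profile (r,z), 4 vertices: (1.5,33.5) (10.5,0) (6.5,33.5) (1.5,40)
edge 0: (1.5,33.5)→(10.5,0)  cross = 1.5·0 − 10.5·33.5 = -351.7500; (r_i+r_j)·cross = 12·-351.7500 = -4221.0000
edge 1: (10.5,0)→(6.5,33.5)  cross = 10.5·33.5 − 6.5·0 = 351.7500; (r_i+r_j)·cross = 17·351.7500 = 5979.7500
edge 2: (6.5,33.5)→(1.5,40)  cross = 6.5·40 − 1.5·33.5 = 209.7500; (r_i+r_j)·cross = 8·209.7500 = 1678.0000
edge 3: (1.5,40)→(1.5,33.5)  cross = 1.5·33.5 − 1.5·40 = -9.7500; (r_i+r_j)·cross = 3·-9.7500 = -29.2500
Σcross = 200.0000 → A = |Σcross|/2 = 100.0000 mm²
Σ(r_i+r_j)·cross = 3407.5000 → first moment M = |Σ|/6 = 567.9167
R_c = M/A = 567.9167/100.0000 = 5.6792 mm
θ = 40° = 0.698132 rad
V = θ·R_c·A = 0.698132·5.6792·100.0000 = 396.481 mm³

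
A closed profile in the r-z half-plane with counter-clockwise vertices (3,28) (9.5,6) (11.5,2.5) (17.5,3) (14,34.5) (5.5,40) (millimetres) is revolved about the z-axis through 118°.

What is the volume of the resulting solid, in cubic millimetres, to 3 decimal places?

Profile (r,z), 6 vertices: (3,28) (9.5,6) (11.5,2.5) (17.5,3) (14,34.5) (5.5,40)
edge 0: (3,28)→(9.5,6)  cross = 3·6 − 9.5·28 = -248.0000; (r_i+r_j)·cross = 12.5·-248.0000 = -3100.0000
edge 1: (9.5,6)→(11.5,2.5)  cross = 9.5·2.5 − 11.5·6 = -45.2500; (r_i+r_j)·cross = 21·-45.2500 = -950.2500
edge 2: (11.5,2.5)→(17.5,3)  cross = 11.5·3 − 17.5·2.5 = -9.2500; (r_i+r_j)·cross = 29·-9.2500 = -268.2500
edge 3: (17.5,3)→(14,34.5)  cross = 17.5·34.5 − 14·3 = 561.7500; (r_i+r_j)·cross = 31.5·561.7500 = 17695.1250
edge 4: (14,34.5)→(5.5,40)  cross = 14·40 − 5.5·34.5 = 370.2500; (r_i+r_j)·cross = 19.5·370.2500 = 7219.8750
edge 5: (5.5,40)→(3,28)  cross = 5.5·28 − 3·40 = 34.0000; (r_i+r_j)·cross = 8.5·34.0000 = 289.0000
Σcross = 663.5000 → A = |Σcross|/2 = 331.7500 mm²
Σ(r_i+r_j)·cross = 20885.5000 → first moment M = |Σ|/6 = 3480.9167
R_c = M/A = 3480.9167/331.7500 = 10.4926 mm
θ = 118° = 2.059489 rad
V = θ·R_c·A = 2.059489·10.4926·331.7500 = 7168.908 mm³

Volume = 7168.908 mm³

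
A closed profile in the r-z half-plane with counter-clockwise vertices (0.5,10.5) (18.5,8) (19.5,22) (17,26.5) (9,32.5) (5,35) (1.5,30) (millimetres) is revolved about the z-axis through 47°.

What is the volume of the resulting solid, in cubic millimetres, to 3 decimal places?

Profile (r,z), 7 vertices: (0.5,10.5) (18.5,8) (19.5,22) (17,26.5) (9,32.5) (5,35) (1.5,30)
edge 0: (0.5,10.5)→(18.5,8)  cross = 0.5·8 − 18.5·10.5 = -190.2500; (r_i+r_j)·cross = 19·-190.2500 = -3614.7500
edge 1: (18.5,8)→(19.5,22)  cross = 18.5·22 − 19.5·8 = 251.0000; (r_i+r_j)·cross = 38·251.0000 = 9538.0000
edge 2: (19.5,22)→(17,26.5)  cross = 19.5·26.5 − 17·22 = 142.7500; (r_i+r_j)·cross = 36.5·142.7500 = 5210.3750
edge 3: (17,26.5)→(9,32.5)  cross = 17·32.5 − 9·26.5 = 314.0000; (r_i+r_j)·cross = 26·314.0000 = 8164.0000
edge 4: (9,32.5)→(5,35)  cross = 9·35 − 5·32.5 = 152.5000; (r_i+r_j)·cross = 14·152.5000 = 2135.0000
edge 5: (5,35)→(1.5,30)  cross = 5·30 − 1.5·35 = 97.5000; (r_i+r_j)·cross = 6.5·97.5000 = 633.7500
edge 6: (1.5,30)→(0.5,10.5)  cross = 1.5·10.5 − 0.5·30 = 0.7500; (r_i+r_j)·cross = 2·0.7500 = 1.5000
Σcross = 768.2500 → A = |Σcross|/2 = 384.1250 mm²
Σ(r_i+r_j)·cross = 22067.8750 → first moment M = |Σ|/6 = 3677.9792
R_c = M/A = 3677.9792/384.1250 = 9.5750 mm
θ = 47° = 0.820305 rad
V = θ·R_c·A = 0.820305·9.5750·384.1250 = 3017.064 mm³

Volume = 3017.064 mm³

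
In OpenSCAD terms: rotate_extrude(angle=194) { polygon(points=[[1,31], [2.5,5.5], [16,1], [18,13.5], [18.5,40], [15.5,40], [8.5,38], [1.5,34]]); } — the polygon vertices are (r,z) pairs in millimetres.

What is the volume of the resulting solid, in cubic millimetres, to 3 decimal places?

Profile (r,z), 8 vertices: (1,31) (2.5,5.5) (16,1) (18,13.5) (18.5,40) (15.5,40) (8.5,38) (1.5,34)
edge 0: (1,31)→(2.5,5.5)  cross = 1·5.5 − 2.5·31 = -72.0000; (r_i+r_j)·cross = 3.5·-72.0000 = -252.0000
edge 1: (2.5,5.5)→(16,1)  cross = 2.5·1 − 16·5.5 = -85.5000; (r_i+r_j)·cross = 18.5·-85.5000 = -1581.7500
edge 2: (16,1)→(18,13.5)  cross = 16·13.5 − 18·1 = 198.0000; (r_i+r_j)·cross = 34·198.0000 = 6732.0000
edge 3: (18,13.5)→(18.5,40)  cross = 18·40 − 18.5·13.5 = 470.2500; (r_i+r_j)·cross = 36.5·470.2500 = 17164.1250
edge 4: (18.5,40)→(15.5,40)  cross = 18.5·40 − 15.5·40 = 120.0000; (r_i+r_j)·cross = 34·120.0000 = 4080.0000
edge 5: (15.5,40)→(8.5,38)  cross = 15.5·38 − 8.5·40 = 249.0000; (r_i+r_j)·cross = 24·249.0000 = 5976.0000
edge 6: (8.5,38)→(1.5,34)  cross = 8.5·34 − 1.5·38 = 232.0000; (r_i+r_j)·cross = 10·232.0000 = 2320.0000
edge 7: (1.5,34)→(1,31)  cross = 1.5·31 − 1·34 = 12.5000; (r_i+r_j)·cross = 2.5·12.5000 = 31.2500
Σcross = 1124.2500 → A = |Σcross|/2 = 562.1250 mm²
Σ(r_i+r_j)·cross = 34469.6250 → first moment M = |Σ|/6 = 5744.9375
R_c = M/A = 5744.9375/562.1250 = 10.2200 mm
θ = 194° = 3.385939 rad
V = θ·R_c·A = 3.385939·10.2200·562.1250 = 19452.006 mm³

Volume = 19452.006 mm³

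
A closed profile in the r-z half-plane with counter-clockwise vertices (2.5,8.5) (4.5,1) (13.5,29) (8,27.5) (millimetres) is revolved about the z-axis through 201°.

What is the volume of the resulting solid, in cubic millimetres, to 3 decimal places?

Profile (r,z), 4 vertices: (2.5,8.5) (4.5,1) (13.5,29) (8,27.5)
edge 0: (2.5,8.5)→(4.5,1)  cross = 2.5·1 − 4.5·8.5 = -35.7500; (r_i+r_j)·cross = 7·-35.7500 = -250.2500
edge 1: (4.5,1)→(13.5,29)  cross = 4.5·29 − 13.5·1 = 117.0000; (r_i+r_j)·cross = 18·117.0000 = 2106.0000
edge 2: (13.5,29)→(8,27.5)  cross = 13.5·27.5 − 8·29 = 139.2500; (r_i+r_j)·cross = 21.5·139.2500 = 2993.8750
edge 3: (8,27.5)→(2.5,8.5)  cross = 8·8.5 − 2.5·27.5 = -0.7500; (r_i+r_j)·cross = 10.5·-0.7500 = -7.8750
Σcross = 219.7500 → A = |Σcross|/2 = 109.8750 mm²
Σ(r_i+r_j)·cross = 4841.7500 → first moment M = |Σ|/6 = 806.9583
R_c = M/A = 806.9583/109.8750 = 7.3443 mm
θ = 201° = 3.508112 rad
V = θ·R_c·A = 3.508112·7.3443·109.8750 = 2830.900 mm³

Volume = 2830.900 mm³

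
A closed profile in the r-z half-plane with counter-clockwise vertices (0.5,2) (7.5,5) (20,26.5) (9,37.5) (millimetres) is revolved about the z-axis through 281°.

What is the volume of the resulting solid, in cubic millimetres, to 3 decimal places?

Volume = 14257.019 mm³

Profile (r,z), 4 vertices: (0.5,2) (7.5,5) (20,26.5) (9,37.5)
edge 0: (0.5,2)→(7.5,5)  cross = 0.5·5 − 7.5·2 = -12.5000; (r_i+r_j)·cross = 8·-12.5000 = -100.0000
edge 1: (7.5,5)→(20,26.5)  cross = 7.5·26.5 − 20·5 = 98.7500; (r_i+r_j)·cross = 27.5·98.7500 = 2715.6250
edge 2: (20,26.5)→(9,37.5)  cross = 20·37.5 − 9·26.5 = 511.5000; (r_i+r_j)·cross = 29·511.5000 = 14833.5000
edge 3: (9,37.5)→(0.5,2)  cross = 9·2 − 0.5·37.5 = -0.7500; (r_i+r_j)·cross = 9.5·-0.7500 = -7.1250
Σcross = 597.0000 → A = |Σcross|/2 = 298.5000 mm²
Σ(r_i+r_j)·cross = 17442.0000 → first moment M = |Σ|/6 = 2907.0000
R_c = M/A = 2907.0000/298.5000 = 9.7387 mm
θ = 281° = 4.904375 rad
V = θ·R_c·A = 4.904375·9.7387·298.5000 = 14257.019 mm³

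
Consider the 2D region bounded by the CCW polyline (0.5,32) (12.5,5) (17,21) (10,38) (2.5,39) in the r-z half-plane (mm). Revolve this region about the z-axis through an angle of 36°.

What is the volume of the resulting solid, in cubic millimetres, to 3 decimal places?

Volume = 1645.121 mm³

Profile (r,z), 5 vertices: (0.5,32) (12.5,5) (17,21) (10,38) (2.5,39)
edge 0: (0.5,32)→(12.5,5)  cross = 0.5·5 − 12.5·32 = -397.5000; (r_i+r_j)·cross = 13·-397.5000 = -5167.5000
edge 1: (12.5,5)→(17,21)  cross = 12.5·21 − 17·5 = 177.5000; (r_i+r_j)·cross = 29.5·177.5000 = 5236.2500
edge 2: (17,21)→(10,38)  cross = 17·38 − 10·21 = 436.0000; (r_i+r_j)·cross = 27·436.0000 = 11772.0000
edge 3: (10,38)→(2.5,39)  cross = 10·39 − 2.5·38 = 295.0000; (r_i+r_j)·cross = 12.5·295.0000 = 3687.5000
edge 4: (2.5,39)→(0.5,32)  cross = 2.5·32 − 0.5·39 = 60.5000; (r_i+r_j)·cross = 3·60.5000 = 181.5000
Σcross = 571.5000 → A = |Σcross|/2 = 285.7500 mm²
Σ(r_i+r_j)·cross = 15709.7500 → first moment M = |Σ|/6 = 2618.2917
R_c = M/A = 2618.2917/285.7500 = 9.1629 mm
θ = 36° = 0.628319 rad
V = θ·R_c·A = 0.628319·9.1629·285.7500 = 1645.121 mm³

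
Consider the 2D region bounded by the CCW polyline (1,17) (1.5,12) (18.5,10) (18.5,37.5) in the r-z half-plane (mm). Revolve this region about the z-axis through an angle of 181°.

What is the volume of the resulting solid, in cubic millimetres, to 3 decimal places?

Profile (r,z), 4 vertices: (1,17) (1.5,12) (18.5,10) (18.5,37.5)
edge 0: (1,17)→(1.5,12)  cross = 1·12 − 1.5·17 = -13.5000; (r_i+r_j)·cross = 2.5·-13.5000 = -33.7500
edge 1: (1.5,12)→(18.5,10)  cross = 1.5·10 − 18.5·12 = -207.0000; (r_i+r_j)·cross = 20·-207.0000 = -4140.0000
edge 2: (18.5,10)→(18.5,37.5)  cross = 18.5·37.5 − 18.5·10 = 508.7500; (r_i+r_j)·cross = 37·508.7500 = 18823.7500
edge 3: (18.5,37.5)→(1,17)  cross = 18.5·17 − 1·37.5 = 277.0000; (r_i+r_j)·cross = 19.5·277.0000 = 5401.5000
Σcross = 565.2500 → A = |Σcross|/2 = 282.6250 mm²
Σ(r_i+r_j)·cross = 20051.5000 → first moment M = |Σ|/6 = 3341.9167
R_c = M/A = 3341.9167/282.6250 = 11.8246 mm
θ = 181° = 3.159046 rad
V = θ·R_c·A = 3.159046·11.8246·282.6250 = 10557.268 mm³

Volume = 10557.268 mm³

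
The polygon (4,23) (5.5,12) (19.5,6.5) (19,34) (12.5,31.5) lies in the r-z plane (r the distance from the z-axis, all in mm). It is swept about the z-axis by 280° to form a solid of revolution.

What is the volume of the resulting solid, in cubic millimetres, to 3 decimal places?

Volume = 18895.080 mm³

Profile (r,z), 5 vertices: (4,23) (5.5,12) (19.5,6.5) (19,34) (12.5,31.5)
edge 0: (4,23)→(5.5,12)  cross = 4·12 − 5.5·23 = -78.5000; (r_i+r_j)·cross = 9.5·-78.5000 = -745.7500
edge 1: (5.5,12)→(19.5,6.5)  cross = 5.5·6.5 − 19.5·12 = -198.2500; (r_i+r_j)·cross = 25·-198.2500 = -4956.2500
edge 2: (19.5,6.5)→(19,34)  cross = 19.5·34 − 19·6.5 = 539.5000; (r_i+r_j)·cross = 38.5·539.5000 = 20770.7500
edge 3: (19,34)→(12.5,31.5)  cross = 19·31.5 − 12.5·34 = 173.5000; (r_i+r_j)·cross = 31.5·173.5000 = 5465.2500
edge 4: (12.5,31.5)→(4,23)  cross = 12.5·23 − 4·31.5 = 161.5000; (r_i+r_j)·cross = 16.5·161.5000 = 2664.7500
Σcross = 597.7500 → A = |Σcross|/2 = 298.8750 mm²
Σ(r_i+r_j)·cross = 23198.7500 → first moment M = |Σ|/6 = 3866.4583
R_c = M/A = 3866.4583/298.8750 = 12.9367 mm
θ = 280° = 4.886922 rad
V = θ·R_c·A = 4.886922·12.9367·298.8750 = 18895.080 mm³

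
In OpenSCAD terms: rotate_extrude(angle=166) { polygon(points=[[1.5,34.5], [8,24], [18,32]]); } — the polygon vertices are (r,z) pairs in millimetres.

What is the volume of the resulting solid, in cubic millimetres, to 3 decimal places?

Profile (r,z), 3 vertices: (1.5,34.5) (8,24) (18,32)
edge 0: (1.5,34.5)→(8,24)  cross = 1.5·24 − 8·34.5 = -240.0000; (r_i+r_j)·cross = 9.5·-240.0000 = -2280.0000
edge 1: (8,24)→(18,32)  cross = 8·32 − 18·24 = -176.0000; (r_i+r_j)·cross = 26·-176.0000 = -4576.0000
edge 2: (18,32)→(1.5,34.5)  cross = 18·34.5 − 1.5·32 = 573.0000; (r_i+r_j)·cross = 19.5·573.0000 = 11173.5000
Σcross = 157.0000 → A = |Σcross|/2 = 78.5000 mm²
Σ(r_i+r_j)·cross = 4317.5000 → first moment M = |Σ|/6 = 719.5833
R_c = M/A = 719.5833/78.5000 = 9.1667 mm
θ = 166° = 2.897247 rad
V = θ·R_c·A = 2.897247·9.1667·78.5000 = 2084.810 mm³

Volume = 2084.810 mm³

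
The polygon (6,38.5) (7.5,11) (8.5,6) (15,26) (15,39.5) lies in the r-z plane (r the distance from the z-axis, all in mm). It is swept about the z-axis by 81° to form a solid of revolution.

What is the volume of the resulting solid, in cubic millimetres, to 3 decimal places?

Profile (r,z), 5 vertices: (6,38.5) (7.5,11) (8.5,6) (15,26) (15,39.5)
edge 0: (6,38.5)→(7.5,11)  cross = 6·11 − 7.5·38.5 = -222.7500; (r_i+r_j)·cross = 13.5·-222.7500 = -3007.1250
edge 1: (7.5,11)→(8.5,6)  cross = 7.5·6 − 8.5·11 = -48.5000; (r_i+r_j)·cross = 16·-48.5000 = -776.0000
edge 2: (8.5,6)→(15,26)  cross = 8.5·26 − 15·6 = 131.0000; (r_i+r_j)·cross = 23.5·131.0000 = 3078.5000
edge 3: (15,26)→(15,39.5)  cross = 15·39.5 − 15·26 = 202.5000; (r_i+r_j)·cross = 30·202.5000 = 6075.0000
edge 4: (15,39.5)→(6,38.5)  cross = 15·38.5 − 6·39.5 = 340.5000; (r_i+r_j)·cross = 21·340.5000 = 7150.5000
Σcross = 402.7500 → A = |Σcross|/2 = 201.3750 mm²
Σ(r_i+r_j)·cross = 12520.8750 → first moment M = |Σ|/6 = 2086.8125
R_c = M/A = 2086.8125/201.3750 = 10.3628 mm
θ = 81° = 1.413717 rad
V = θ·R_c·A = 1.413717·10.3628·201.3750 = 2950.162 mm³

Volume = 2950.162 mm³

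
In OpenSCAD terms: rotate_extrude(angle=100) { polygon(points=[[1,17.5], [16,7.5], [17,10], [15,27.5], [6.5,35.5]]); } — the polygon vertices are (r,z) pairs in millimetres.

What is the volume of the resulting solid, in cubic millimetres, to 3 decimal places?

Profile (r,z), 5 vertices: (1,17.5) (16,7.5) (17,10) (15,27.5) (6.5,35.5)
edge 0: (1,17.5)→(16,7.5)  cross = 1·7.5 − 16·17.5 = -272.5000; (r_i+r_j)·cross = 17·-272.5000 = -4632.5000
edge 1: (16,7.5)→(17,10)  cross = 16·10 − 17·7.5 = 32.5000; (r_i+r_j)·cross = 33·32.5000 = 1072.5000
edge 2: (17,10)→(15,27.5)  cross = 17·27.5 − 15·10 = 317.5000; (r_i+r_j)·cross = 32·317.5000 = 10160.0000
edge 3: (15,27.5)→(6.5,35.5)  cross = 15·35.5 − 6.5·27.5 = 353.7500; (r_i+r_j)·cross = 21.5·353.7500 = 7605.6250
edge 4: (6.5,35.5)→(1,17.5)  cross = 6.5·17.5 − 1·35.5 = 78.2500; (r_i+r_j)·cross = 7.5·78.2500 = 586.8750
Σcross = 509.5000 → A = |Σcross|/2 = 254.7500 mm²
Σ(r_i+r_j)·cross = 14792.5000 → first moment M = |Σ|/6 = 2465.4167
R_c = M/A = 2465.4167/254.7500 = 9.6778 mm
θ = 100° = 1.745329 rad
V = θ·R_c·A = 1.745329·9.6778·254.7500 = 4302.964 mm³

Volume = 4302.964 mm³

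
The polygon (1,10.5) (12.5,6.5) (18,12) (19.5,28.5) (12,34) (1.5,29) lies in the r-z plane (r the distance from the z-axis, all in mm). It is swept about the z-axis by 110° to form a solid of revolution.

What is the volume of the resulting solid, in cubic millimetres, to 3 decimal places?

Volume = 7638.732 mm³

Profile (r,z), 6 vertices: (1,10.5) (12.5,6.5) (18,12) (19.5,28.5) (12,34) (1.5,29)
edge 0: (1,10.5)→(12.5,6.5)  cross = 1·6.5 − 12.5·10.5 = -124.7500; (r_i+r_j)·cross = 13.5·-124.7500 = -1684.1250
edge 1: (12.5,6.5)→(18,12)  cross = 12.5·12 − 18·6.5 = 33.0000; (r_i+r_j)·cross = 30.5·33.0000 = 1006.5000
edge 2: (18,12)→(19.5,28.5)  cross = 18·28.5 − 19.5·12 = 279.0000; (r_i+r_j)·cross = 37.5·279.0000 = 10462.5000
edge 3: (19.5,28.5)→(12,34)  cross = 19.5·34 − 12·28.5 = 321.0000; (r_i+r_j)·cross = 31.5·321.0000 = 10111.5000
edge 4: (12,34)→(1.5,29)  cross = 12·29 − 1.5·34 = 297.0000; (r_i+r_j)·cross = 13.5·297.0000 = 4009.5000
edge 5: (1.5,29)→(1,10.5)  cross = 1.5·10.5 − 1·29 = -13.2500; (r_i+r_j)·cross = 2.5·-13.2500 = -33.1250
Σcross = 792.0000 → A = |Σcross|/2 = 396.0000 mm²
Σ(r_i+r_j)·cross = 23872.7500 → first moment M = |Σ|/6 = 3978.7917
R_c = M/A = 3978.7917/396.0000 = 10.0475 mm
θ = 110° = 1.919862 rad
V = θ·R_c·A = 1.919862·10.0475·396.0000 = 7638.732 mm³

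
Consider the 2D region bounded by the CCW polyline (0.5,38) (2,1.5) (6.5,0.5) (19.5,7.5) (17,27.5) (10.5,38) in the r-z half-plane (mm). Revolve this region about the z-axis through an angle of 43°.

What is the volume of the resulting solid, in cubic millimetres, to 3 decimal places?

Profile (r,z), 6 vertices: (0.5,38) (2,1.5) (6.5,0.5) (19.5,7.5) (17,27.5) (10.5,38)
edge 0: (0.5,38)→(2,1.5)  cross = 0.5·1.5 − 2·38 = -75.2500; (r_i+r_j)·cross = 2.5·-75.2500 = -188.1250
edge 1: (2,1.5)→(6.5,0.5)  cross = 2·0.5 − 6.5·1.5 = -8.7500; (r_i+r_j)·cross = 8.5·-8.7500 = -74.3750
edge 2: (6.5,0.5)→(19.5,7.5)  cross = 6.5·7.5 − 19.5·0.5 = 39.0000; (r_i+r_j)·cross = 26·39.0000 = 1014.0000
edge 3: (19.5,7.5)→(17,27.5)  cross = 19.5·27.5 − 17·7.5 = 408.7500; (r_i+r_j)·cross = 36.5·408.7500 = 14919.3750
edge 4: (17,27.5)→(10.5,38)  cross = 17·38 − 10.5·27.5 = 357.2500; (r_i+r_j)·cross = 27.5·357.2500 = 9824.3750
edge 5: (10.5,38)→(0.5,38)  cross = 10.5·38 − 0.5·38 = 380.0000; (r_i+r_j)·cross = 11·380.0000 = 4180.0000
Σcross = 1101.0000 → A = |Σcross|/2 = 550.5000 mm²
Σ(r_i+r_j)·cross = 29675.2500 → first moment M = |Σ|/6 = 4945.8750
R_c = M/A = 4945.8750/550.5000 = 8.9843 mm
θ = 43° = 0.750492 rad
V = θ·R_c·A = 0.750492·8.9843·550.5000 = 3711.838 mm³

Volume = 3711.838 mm³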